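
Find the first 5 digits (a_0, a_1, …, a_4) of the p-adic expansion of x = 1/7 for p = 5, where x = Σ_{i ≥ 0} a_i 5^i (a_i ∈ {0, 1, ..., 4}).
(a_0, …, a_4) = (3, 3, 0, 2, 1)

v_5(1/7) = 0 (numerator and denominator both coprime to 5), so x ∈ ℤ_5^×. Compute digits iteratively via a_i = x_i mod 5, x_{i+1} = (x_i − a_i)/5, with x_0 = x:
  x_0 = 1/7;  a_0 = 3;  x_1 = (x_0 − 3)/5 = -4/7
  x_1 = -4/7;  a_1 = 3;  x_2 = (x_1 − 3)/5 = -5/7
  x_2 = -5/7;  a_2 = 0;  x_3 = (x_2 − 0)/5 = -1/7
  x_3 = -1/7;  a_3 = 2;  x_4 = (x_3 − 2)/5 = -3/7
  x_4 = -3/7;  a_4 = 1;  x_5 = (x_4 − 1)/5 = -2/7
Digits: (3, 3, 0, 2, 1).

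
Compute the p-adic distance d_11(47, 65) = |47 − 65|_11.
d_11(47, 65) = 1

Step 1 — x − y = 47 − 65 = -18. Step 2 — v_11(-18) = 0 (factor: -18 = −(11^0 · 18); the sign does not affect v_p). Step 3 — |x − y|_11 = 11^{0} = 1.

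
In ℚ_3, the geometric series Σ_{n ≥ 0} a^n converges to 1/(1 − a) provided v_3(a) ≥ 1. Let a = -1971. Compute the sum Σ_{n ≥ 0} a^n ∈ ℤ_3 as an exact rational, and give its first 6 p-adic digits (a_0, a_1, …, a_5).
Σ a^n = 1/(1 − a) = 1/1972;  first 6 digits = (1, 0, 0, 2, 2, 0)

v_3(a) = 3 ≥ 1, so the series converges in ℤ_3 to 1/(1 − a) = 1/(1 − (-1971)) = 1/1972. Expand this rational in ℤ_3: compute digits iteratively via d_i = x_i mod 3, x_{i+1} = (x_i − d_i)/3. The first 6 digits are (1, 0, 0, 2, 2, 0).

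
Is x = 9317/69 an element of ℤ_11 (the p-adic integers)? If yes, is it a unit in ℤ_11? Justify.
x ∈ ℤ_11 but not a unit; v_11(x) = 3 > 0

ℤ_11 = {x ∈ ℚ_11 : v_11(x) ≥ 0} and ℤ_11^× = {x ∈ ℤ_11 : v_11(x) = 0}. Here v_11(9317/69) = v_11(num) − v_11(den) = 3; compare against these criteria.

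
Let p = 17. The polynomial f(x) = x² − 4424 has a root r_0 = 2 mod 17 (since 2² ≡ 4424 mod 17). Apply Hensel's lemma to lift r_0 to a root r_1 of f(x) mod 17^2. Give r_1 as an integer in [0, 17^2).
r_1 = 240 (mod 289)

Hensel's recurrence: r_{i+1} = r_i − f(r_i)·(f′(r_i))^{-1} mod 17^{i+2}, with f′(x) = 2x. Iterate:
  r_0 = 2 (mod 17)
  r_1 = 240 (mod 289)
Final: r_1 = 240, and one checks f(r_1) ≡ 0 mod 17^2.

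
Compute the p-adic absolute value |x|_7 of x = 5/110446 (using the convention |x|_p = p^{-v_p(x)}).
|5/110446|_7 = 2401

Step 1 — compute v_7(x) by factoring powers of 7 out of the numerator and denominator: v_7(5/110446) = -4. Step 2 — apply |x|_p = p^{-v_p(x)} = 7^{4} = 2401.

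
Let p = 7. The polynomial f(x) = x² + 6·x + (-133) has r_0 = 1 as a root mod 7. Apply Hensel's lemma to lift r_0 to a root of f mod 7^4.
r_3 = 1891 (mod 2401)

Hensel: r_{i+1} = r_i − f(r_i)·(f′(r_i))^{-1} mod 7^{i+2}, f′(x) = 2x + 6. Iterate:
  r_0 = 1 (mod 7)
  r_1 = 29 (mod 49)
  r_2 = 176 (mod 343)
  r_3 = 1891 (mod 2401)
Final: r = 1891 satisfies f(r) ≡ 0 mod 7^4.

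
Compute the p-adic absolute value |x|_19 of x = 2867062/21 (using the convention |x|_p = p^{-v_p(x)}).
|2867062/21|_19 = 1/130321

Step 1 — compute v_19(x) by factoring powers of 19 out of the numerator and denominator: v_19(2867062/21) = 4. Step 2 — apply |x|_p = p^{-v_p(x)} = 19^{-4} = 1/130321.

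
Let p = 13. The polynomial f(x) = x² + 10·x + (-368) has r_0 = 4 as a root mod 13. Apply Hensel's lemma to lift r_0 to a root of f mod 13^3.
r_2 = 303 (mod 2197)

Hensel: r_{i+1} = r_i − f(r_i)·(f′(r_i))^{-1} mod 13^{i+2}, f′(x) = 2x + 10. Iterate:
  r_0 = 4 (mod 13)
  r_1 = 134 (mod 169)
  r_2 = 303 (mod 2197)
Final: r = 303 satisfies f(r) ≡ 0 mod 13^3.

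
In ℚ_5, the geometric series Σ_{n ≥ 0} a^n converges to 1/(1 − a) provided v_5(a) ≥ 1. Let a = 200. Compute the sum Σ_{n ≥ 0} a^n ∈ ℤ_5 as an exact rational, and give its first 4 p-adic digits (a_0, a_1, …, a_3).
Σ a^n = 1/(1 − a) = -1/199;  first 4 digits = (1, 0, 3, 1)

v_5(a) = 2 ≥ 1, so the series converges in ℤ_5 to 1/(1 − a) = 1/(1 − 200) = -1/199. Expand this rational in ℤ_5: compute digits iteratively via d_i = x_i mod 5, x_{i+1} = (x_i − d_i)/5. The first 4 digits are (1, 0, 3, 1).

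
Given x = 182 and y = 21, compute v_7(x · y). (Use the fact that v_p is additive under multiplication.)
v_7(3822) = 2

v_p(x) = 1 (factor: 182 = 7^1 · 26); v_p(y) = 1 (factor: 21 = 7^1 · 3). Additivity: v_p(xy) = v_p(x) + v_p(y) = 1 + 1 = 2. (Direct check: xy = 3822 = 7^2 · (78).)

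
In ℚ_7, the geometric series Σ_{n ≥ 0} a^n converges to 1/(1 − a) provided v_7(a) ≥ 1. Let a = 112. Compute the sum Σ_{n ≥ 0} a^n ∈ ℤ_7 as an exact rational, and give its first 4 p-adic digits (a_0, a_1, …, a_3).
Σ a^n = 1/(1 − a) = -1/111;  first 4 digits = (1, 2, 6, 2)

v_7(a) = 1 ≥ 1, so the series converges in ℤ_7 to 1/(1 − a) = 1/(1 − 112) = -1/111. Expand this rational in ℤ_7: compute digits iteratively via d_i = x_i mod 7, x_{i+1} = (x_i − d_i)/7. The first 4 digits are (1, 2, 6, 2).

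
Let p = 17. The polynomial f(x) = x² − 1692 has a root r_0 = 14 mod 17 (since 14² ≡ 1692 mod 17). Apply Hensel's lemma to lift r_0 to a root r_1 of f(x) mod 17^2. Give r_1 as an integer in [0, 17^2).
r_1 = 150 (mod 289)

Hensel's recurrence: r_{i+1} = r_i − f(r_i)·(f′(r_i))^{-1} mod 17^{i+2}, with f′(x) = 2x. Iterate:
  r_0 = 14 (mod 17)
  r_1 = 150 (mod 289)
Final: r_1 = 150, and one checks f(r_1) ≡ 0 mod 17^2.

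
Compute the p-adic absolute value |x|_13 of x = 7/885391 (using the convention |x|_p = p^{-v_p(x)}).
|7/885391|_13 = 28561

Step 1 — compute v_13(x) by factoring powers of 13 out of the numerator and denominator: v_13(7/885391) = -4. Step 2 — apply |x|_p = p^{-v_p(x)} = 13^{4} = 28561.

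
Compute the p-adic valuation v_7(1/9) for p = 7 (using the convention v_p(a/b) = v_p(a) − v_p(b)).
v_7(1/9) = 0

Factor powers of 7 from the numerator and denominator of the reduced fraction: 1 = 7^0 · 1 and 9 = 7^0 · 9. Apply v_p(a/b) = v_p(a) − v_p(b): v_7(1/9) = 0 − 0 = 0.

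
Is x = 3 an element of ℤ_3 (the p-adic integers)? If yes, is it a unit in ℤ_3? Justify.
x ∈ ℤ_3 but not a unit; v_3(x) = 1 > 0

ℤ_3 = {x ∈ ℚ_3 : v_3(x) ≥ 0} and ℤ_3^× = {x ∈ ℤ_3 : v_3(x) = 0}. Here v_3(3) = v_3(num) − v_3(den) = 1; compare against these criteria.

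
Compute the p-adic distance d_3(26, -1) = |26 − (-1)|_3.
d_3(26, -1) = 1/27

Step 1 — x − y = 26 − (-1) = 27. Step 2 — v_3(27) = 3 (factor: 27 = (3^3 · 1); the sign does not affect v_p). Step 3 — |x − y|_3 = 3^{-3} = 1/27.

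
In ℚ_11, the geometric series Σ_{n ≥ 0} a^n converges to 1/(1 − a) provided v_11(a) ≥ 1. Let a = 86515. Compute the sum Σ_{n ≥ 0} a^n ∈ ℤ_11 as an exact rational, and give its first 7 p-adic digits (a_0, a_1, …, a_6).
Σ a^n = 1/(1 − a) = -1/86514;  first 7 digits = (1, 0, 0, 10, 5, 0, 1)

v_11(a) = 3 ≥ 1, so the series converges in ℤ_11 to 1/(1 − a) = 1/(1 − 86515) = -1/86514. Expand this rational in ℤ_11: compute digits iteratively via d_i = x_i mod 11, x_{i+1} = (x_i − d_i)/11. The first 7 digits are (1, 0, 0, 10, 5, 0, 1).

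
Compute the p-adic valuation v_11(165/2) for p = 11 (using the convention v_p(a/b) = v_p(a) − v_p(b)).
v_11(165/2) = 1

Factor powers of 11 from the numerator and denominator of the reduced fraction: 165 = 11^1 · 15 and 2 = 11^0 · 2. Apply v_p(a/b) = v_p(a) − v_p(b): v_11(165/2) = 1 − 0 = 1.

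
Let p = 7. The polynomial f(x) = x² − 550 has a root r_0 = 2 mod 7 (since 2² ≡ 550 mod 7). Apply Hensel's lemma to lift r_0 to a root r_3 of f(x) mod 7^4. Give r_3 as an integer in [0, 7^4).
r_3 = 1976 (mod 2401)

Hensel's recurrence: r_{i+1} = r_i − f(r_i)·(f′(r_i))^{-1} mod 7^{i+2}, with f′(x) = 2x. Iterate:
  r_0 = 2 (mod 7)
  r_1 = 16 (mod 49)
  r_2 = 261 (mod 343)
  r_3 = 1976 (mod 2401)
Final: r_3 = 1976, and one checks f(r_3) ≡ 0 mod 7^4.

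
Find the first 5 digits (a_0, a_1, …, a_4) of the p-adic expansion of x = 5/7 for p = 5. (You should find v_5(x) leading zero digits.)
(a_0, …, a_4) = (0, 3, 3, 0, 2)

v_5(5/7) = 1, so a_0 = ... = a_0 = 0. Factor out: x = 5^1 · u with u = 1/7 a unit in ℤ_5. Expand u iteratively via a_{v+i} = u_i mod 5, u_{i+1} = (u_i − a_{v+i})/5:
  u_0 = 1/7;  a_1 = 3;  u_1 = (u_0 − 3)/5 = -4/7
  u_1 = -4/7;  a_2 = 3;  u_2 = (u_1 − 3)/5 = -5/7
  u_2 = -5/7;  a_3 = 0;  u_3 = (u_2 − 0)/5 = -1/7
  u_3 = -1/7;  a_4 = 2;  u_4 = (u_3 − 2)/5 = -3/7
Digits: (0, 3, 3, 0, 2).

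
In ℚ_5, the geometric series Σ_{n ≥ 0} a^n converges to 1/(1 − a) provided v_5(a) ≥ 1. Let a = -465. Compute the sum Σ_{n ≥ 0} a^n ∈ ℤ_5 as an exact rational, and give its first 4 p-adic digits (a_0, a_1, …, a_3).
Σ a^n = 1/(1 − a) = 1/466;  first 4 digits = (1, 2, 0, 4)

v_5(a) = 1 ≥ 1, so the series converges in ℤ_5 to 1/(1 − a) = 1/(1 − (-465)) = 1/466. Expand this rational in ℤ_5: compute digits iteratively via d_i = x_i mod 5, x_{i+1} = (x_i − d_i)/5. The first 4 digits are (1, 2, 0, 4).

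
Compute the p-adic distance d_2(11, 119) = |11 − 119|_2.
d_2(11, 119) = 1/4

Step 1 — x − y = 11 − 119 = -108. Step 2 — v_2(-108) = 2 (factor: -108 = −(2^2 · 27); the sign does not affect v_p). Step 3 — |x − y|_2 = 2^{-2} = 1/4.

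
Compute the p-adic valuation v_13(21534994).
v_13(21534994) = 5

v_13(n) is the largest exponent k such that 13^k divides n. Factor out: 21534994 = 13^5 · 58. (Sign doesn't affect v_p.) So v_13(21534994) = 5.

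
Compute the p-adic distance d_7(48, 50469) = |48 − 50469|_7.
d_7(48, 50469) = 1/16807

Step 1 — x − y = 48 − 50469 = -50421. Step 2 — v_7(-50421) = 5 (factor: -50421 = −(7^5 · 3); the sign does not affect v_p). Step 3 — |x − y|_7 = 7^{-5} = 1/16807.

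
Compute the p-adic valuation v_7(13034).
v_7(13034) = 3

v_7(n) is the largest exponent k such that 7^k divides n. Factor out: 13034 = 7^3 · 38. (Sign doesn't affect v_p.) So v_7(13034) = 3.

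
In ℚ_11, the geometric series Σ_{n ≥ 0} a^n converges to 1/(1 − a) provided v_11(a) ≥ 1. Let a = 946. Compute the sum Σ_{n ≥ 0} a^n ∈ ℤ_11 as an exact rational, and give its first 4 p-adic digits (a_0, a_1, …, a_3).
Σ a^n = 1/(1 − a) = -1/945;  first 4 digits = (1, 9, 0, 5)

v_11(a) = 1 ≥ 1, so the series converges in ℤ_11 to 1/(1 − a) = 1/(1 − 946) = -1/945. Expand this rational in ℤ_11: compute digits iteratively via d_i = x_i mod 11, x_{i+1} = (x_i − d_i)/11. The first 4 digits are (1, 9, 0, 5).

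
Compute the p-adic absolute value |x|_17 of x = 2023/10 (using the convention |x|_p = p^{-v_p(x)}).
|2023/10|_17 = 1/289

Step 1 — compute v_17(x) by factoring powers of 17 out of the numerator and denominator: v_17(2023/10) = 2. Step 2 — apply |x|_p = p^{-v_p(x)} = 17^{-2} = 1/289.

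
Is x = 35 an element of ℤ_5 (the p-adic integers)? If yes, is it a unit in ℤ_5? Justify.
x ∈ ℤ_5 but not a unit; v_5(x) = 1 > 0

ℤ_5 = {x ∈ ℚ_5 : v_5(x) ≥ 0} and ℤ_5^× = {x ∈ ℤ_5 : v_5(x) = 0}. Here v_5(35) = v_5(num) − v_5(den) = 1; compare against these criteria.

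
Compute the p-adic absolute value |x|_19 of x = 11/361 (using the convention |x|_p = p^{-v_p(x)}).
|11/361|_19 = 361

Step 1 — compute v_19(x) by factoring powers of 19 out of the numerator and denominator: v_19(11/361) = -2. Step 2 — apply |x|_p = p^{-v_p(x)} = 19^{2} = 361.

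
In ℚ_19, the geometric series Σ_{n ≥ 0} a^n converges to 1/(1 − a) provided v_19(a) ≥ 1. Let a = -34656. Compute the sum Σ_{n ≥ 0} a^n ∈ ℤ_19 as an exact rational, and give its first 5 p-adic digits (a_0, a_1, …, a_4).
Σ a^n = 1/(1 − a) = 1/34657;  first 5 digits = (1, 0, 18, 13, 0)

v_19(a) = 2 ≥ 1, so the series converges in ℤ_19 to 1/(1 − a) = 1/(1 − (-34656)) = 1/34657. Expand this rational in ℤ_19: compute digits iteratively via d_i = x_i mod 19, x_{i+1} = (x_i − d_i)/19. The first 5 digits are (1, 0, 18, 13, 0).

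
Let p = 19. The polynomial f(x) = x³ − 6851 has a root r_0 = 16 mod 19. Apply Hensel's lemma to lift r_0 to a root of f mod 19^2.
r_1 = 225 (mod 361)

Hensel: r_{i+1} = r_i − f(r_i)/f′(r_i) mod 19^{i+2}, where f′(x) = 3x². Iterate:
  r_0 = 16 (mod 19)
  r_1 = 225 (mod 361)
Final: r = 225 with f(r) ≡ 0 mod 19^2.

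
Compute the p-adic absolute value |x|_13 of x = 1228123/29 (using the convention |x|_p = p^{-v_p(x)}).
|1228123/29|_13 = 1/28561

Step 1 — compute v_13(x) by factoring powers of 13 out of the numerator and denominator: v_13(1228123/29) = 4. Step 2 — apply |x|_p = p^{-v_p(x)} = 13^{-4} = 1/28561.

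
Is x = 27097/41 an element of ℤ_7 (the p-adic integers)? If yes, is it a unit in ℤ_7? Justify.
x ∈ ℤ_7 but not a unit; v_7(x) = 3 > 0

ℤ_7 = {x ∈ ℚ_7 : v_7(x) ≥ 0} and ℤ_7^× = {x ∈ ℤ_7 : v_7(x) = 0}. Here v_7(27097/41) = v_7(num) − v_7(den) = 3; compare against these criteria.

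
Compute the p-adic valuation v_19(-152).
v_19(-152) = 1

v_19(n) is the largest exponent k such that 19^k divides n. Factor out: -152 = -19^1 · 8. (Sign doesn't affect v_p.) So v_19(-152) = 1.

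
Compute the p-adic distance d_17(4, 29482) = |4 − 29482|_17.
d_17(4, 29482) = 1/4913

Step 1 — x − y = 4 − 29482 = -29478. Step 2 — v_17(-29478) = 3 (factor: -29478 = −(17^3 · 6); the sign does not affect v_p). Step 3 — |x − y|_17 = 17^{-3} = 1/4913.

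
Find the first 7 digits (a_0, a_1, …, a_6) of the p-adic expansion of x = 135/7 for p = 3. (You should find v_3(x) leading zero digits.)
(a_0, …, a_6) = (0, 0, 0, 2, 0, 2, 1)

v_3(135/7) = 3, so a_0 = ... = a_2 = 0. Factor out: x = 3^3 · u with u = 5/7 a unit in ℤ_3. Expand u iteratively via a_{v+i} = u_i mod 3, u_{i+1} = (u_i − a_{v+i})/3:
  u_0 = 5/7;  a_3 = 2;  u_1 = (u_0 − 2)/3 = -3/7
  u_1 = -3/7;  a_4 = 0;  u_2 = (u_1 − 0)/3 = -1/7
  u_2 = -1/7;  a_5 = 2;  u_3 = (u_2 − 2)/3 = -5/7
  u_3 = -5/7;  a_6 = 1;  u_4 = (u_3 − 1)/3 = -4/7
Digits: (0, 0, 0, 2, 0, 2, 1).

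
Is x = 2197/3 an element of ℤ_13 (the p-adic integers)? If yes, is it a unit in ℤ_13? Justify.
x ∈ ℤ_13 but not a unit; v_13(x) = 3 > 0

ℤ_13 = {x ∈ ℚ_13 : v_13(x) ≥ 0} and ℤ_13^× = {x ∈ ℤ_13 : v_13(x) = 0}. Here v_13(2197/3) = v_13(num) − v_13(den) = 3; compare against these criteria.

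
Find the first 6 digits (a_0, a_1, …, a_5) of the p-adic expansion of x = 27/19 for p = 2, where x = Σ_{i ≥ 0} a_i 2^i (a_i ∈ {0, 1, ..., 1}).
(a_0, …, a_5) = (1, 0, 0, 1, 1, 0)

v_2(27/19) = 0 (numerator and denominator both coprime to 2), so x ∈ ℤ_2^×. Compute digits iteratively via a_i = x_i mod 2, x_{i+1} = (x_i − a_i)/2, with x_0 = x:
  x_0 = 27/19;  a_0 = 1;  x_1 = (x_0 − 1)/2 = 4/19
  x_1 = 4/19;  a_1 = 0;  x_2 = (x_1 − 0)/2 = 2/19
  x_2 = 2/19;  a_2 = 0;  x_3 = (x_2 − 0)/2 = 1/19
  x_3 = 1/19;  a_3 = 1;  x_4 = (x_3 − 1)/2 = -9/19
  x_4 = -9/19;  a_4 = 1;  x_5 = (x_4 − 1)/2 = -14/19
  x_5 = -14/19;  a_5 = 0;  x_6 = (x_5 − 0)/2 = -7/19
Digits: (1, 0, 0, 1, 1, 0).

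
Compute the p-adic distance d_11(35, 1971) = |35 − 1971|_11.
d_11(35, 1971) = 1/121

Step 1 — x − y = 35 − 1971 = -1936. Step 2 — v_11(-1936) = 2 (factor: -1936 = −(11^2 · 16); the sign does not affect v_p). Step 3 — |x − y|_11 = 11^{-2} = 1/121.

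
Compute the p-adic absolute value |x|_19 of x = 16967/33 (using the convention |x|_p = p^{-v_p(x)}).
|16967/33|_19 = 1/361

Step 1 — compute v_19(x) by factoring powers of 19 out of the numerator and denominator: v_19(16967/33) = 2. Step 2 — apply |x|_p = p^{-v_p(x)} = 19^{-2} = 1/361.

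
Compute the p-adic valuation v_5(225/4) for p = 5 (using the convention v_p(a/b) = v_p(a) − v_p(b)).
v_5(225/4) = 2

Factor powers of 5 from the numerator and denominator of the reduced fraction: 225 = 5^2 · 9 and 4 = 5^0 · 4. Apply v_p(a/b) = v_p(a) − v_p(b): v_5(225/4) = 2 − 0 = 2.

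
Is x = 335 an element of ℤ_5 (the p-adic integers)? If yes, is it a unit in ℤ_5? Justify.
x ∈ ℤ_5 but not a unit; v_5(x) = 1 > 0

ℤ_5 = {x ∈ ℚ_5 : v_5(x) ≥ 0} and ℤ_5^× = {x ∈ ℤ_5 : v_5(x) = 0}. Here v_5(335) = v_5(num) − v_5(den) = 1; compare against these criteria.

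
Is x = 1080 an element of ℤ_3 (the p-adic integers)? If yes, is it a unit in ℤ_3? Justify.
x ∈ ℤ_3 but not a unit; v_3(x) = 3 > 0

ℤ_3 = {x ∈ ℚ_3 : v_3(x) ≥ 0} and ℤ_3^× = {x ∈ ℤ_3 : v_3(x) = 0}. Here v_3(1080) = v_3(num) − v_3(den) = 3; compare against these criteria.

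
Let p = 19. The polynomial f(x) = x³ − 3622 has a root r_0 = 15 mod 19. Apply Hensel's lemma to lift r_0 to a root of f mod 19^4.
r_3 = 67294 (mod 130321)

Hensel: r_{i+1} = r_i − f(r_i)/f′(r_i) mod 19^{i+2}, where f′(x) = 3x². Iterate:
  r_0 = 15 (mod 19)
  r_1 = 148 (mod 361)
  r_2 = 5563 (mod 6859)
  r_3 = 67294 (mod 130321)
Final: r = 67294 with f(r) ≡ 0 mod 19^4.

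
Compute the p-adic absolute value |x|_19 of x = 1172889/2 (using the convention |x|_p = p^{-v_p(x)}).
|1172889/2|_19 = 1/130321

Step 1 — compute v_19(x) by factoring powers of 19 out of the numerator and denominator: v_19(1172889/2) = 4. Step 2 — apply |x|_p = p^{-v_p(x)} = 19^{-4} = 1/130321.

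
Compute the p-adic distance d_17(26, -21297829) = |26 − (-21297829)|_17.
d_17(26, -21297829) = 1/1419857

Step 1 — x − y = 26 − (-21297829) = 21297855. Step 2 — v_17(21297855) = 5 (factor: 21297855 = (17^5 · 15); the sign does not affect v_p). Step 3 — |x − y|_17 = 17^{-5} = 1/1419857.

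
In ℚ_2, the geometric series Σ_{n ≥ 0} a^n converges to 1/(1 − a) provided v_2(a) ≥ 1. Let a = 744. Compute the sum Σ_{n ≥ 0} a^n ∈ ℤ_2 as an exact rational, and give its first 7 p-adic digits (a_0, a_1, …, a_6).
Σ a^n = 1/(1 − a) = -1/743;  first 7 digits = (1, 0, 0, 1, 0, 1, 0)

v_2(a) = 3 ≥ 1, so the series converges in ℤ_2 to 1/(1 − a) = 1/(1 − 744) = -1/743. Expand this rational in ℤ_2: compute digits iteratively via d_i = x_i mod 2, x_{i+1} = (x_i − d_i)/2. The first 7 digits are (1, 0, 0, 1, 0, 1, 0).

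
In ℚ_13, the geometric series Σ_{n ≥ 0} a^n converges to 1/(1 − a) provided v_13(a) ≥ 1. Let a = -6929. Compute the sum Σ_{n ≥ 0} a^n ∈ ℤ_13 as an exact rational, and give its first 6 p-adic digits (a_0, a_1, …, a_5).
Σ a^n = 1/(1 − a) = 1/6930;  first 6 digits = (1, 0, 11, 9, 3, 12)

v_13(a) = 2 ≥ 1, so the series converges in ℤ_13 to 1/(1 − a) = 1/(1 − (-6929)) = 1/6930. Expand this rational in ℤ_13: compute digits iteratively via d_i = x_i mod 13, x_{i+1} = (x_i − d_i)/13. The first 6 digits are (1, 0, 11, 9, 3, 12).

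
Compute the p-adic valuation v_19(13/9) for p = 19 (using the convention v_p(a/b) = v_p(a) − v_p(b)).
v_19(13/9) = 0

Factor powers of 19 from the numerator and denominator of the reduced fraction: 13 = 19^0 · 13 and 9 = 19^0 · 9. Apply v_p(a/b) = v_p(a) − v_p(b): v_19(13/9) = 0 − 0 = 0.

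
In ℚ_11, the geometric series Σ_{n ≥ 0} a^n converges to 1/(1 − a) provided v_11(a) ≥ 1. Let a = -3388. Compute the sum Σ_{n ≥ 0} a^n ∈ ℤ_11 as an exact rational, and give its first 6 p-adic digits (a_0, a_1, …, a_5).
Σ a^n = 1/(1 − a) = 1/3389;  first 6 digits = (1, 0, 5, 8, 2, 5)

v_11(a) = 2 ≥ 1, so the series converges in ℤ_11 to 1/(1 − a) = 1/(1 − (-3388)) = 1/3389. Expand this rational in ℤ_11: compute digits iteratively via d_i = x_i mod 11, x_{i+1} = (x_i − d_i)/11. The first 6 digits are (1, 0, 5, 8, 2, 5).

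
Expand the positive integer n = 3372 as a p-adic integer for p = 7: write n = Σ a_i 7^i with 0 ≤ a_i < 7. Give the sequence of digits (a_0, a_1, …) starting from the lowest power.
(a_0, a_1, …) = (5, 5, 5, 2, 1)

Repeated division by 7 gives the digits low-to-high: 3372 = 5 + 5·7^1 + 5·7^2 + 2·7^3 + 1·7^4. Digit sequence: (5, 5, 5, 2, 1).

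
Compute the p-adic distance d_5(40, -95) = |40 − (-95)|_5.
d_5(40, -95) = 1/5

Step 1 — x − y = 40 − (-95) = 135. Step 2 — v_5(135) = 1 (factor: 135 = (5^1 · 27); the sign does not affect v_p). Step 3 — |x − y|_5 = 5^{-1} = 1/5.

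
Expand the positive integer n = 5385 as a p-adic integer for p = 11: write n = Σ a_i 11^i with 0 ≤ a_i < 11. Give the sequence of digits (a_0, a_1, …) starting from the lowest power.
(a_0, a_1, …) = (6, 5, 0, 4)

Repeated division by 11 gives the digits low-to-high: 5385 = 6 + 5·11^1 + 4·11^3. Digit sequence: (6, 5, 0, 4).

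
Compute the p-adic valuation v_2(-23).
v_2(-23) = 0

v_2(n) is the largest exponent k such that 2^k divides n. Factor out: -23 = -2^0 · 23. (Sign doesn't affect v_p.) So v_2(-23) = 0.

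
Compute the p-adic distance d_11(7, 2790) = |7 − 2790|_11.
d_11(7, 2790) = 1/121

Step 1 — x − y = 7 − 2790 = -2783. Step 2 — v_11(-2783) = 2 (factor: -2783 = −(11^2 · 23); the sign does not affect v_p). Step 3 — |x − y|_11 = 11^{-2} = 1/121.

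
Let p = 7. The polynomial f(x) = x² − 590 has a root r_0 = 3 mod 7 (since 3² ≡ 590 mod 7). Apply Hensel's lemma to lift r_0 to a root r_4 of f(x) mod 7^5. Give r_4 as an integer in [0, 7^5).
r_4 = 13240 (mod 16807)

Hensel's recurrence: r_{i+1} = r_i − f(r_i)·(f′(r_i))^{-1} mod 7^{i+2}, with f′(x) = 2x. Iterate:
  r_0 = 3 (mod 7)
  r_1 = 10 (mod 49)
  r_2 = 206 (mod 343)
  r_3 = 1235 (mod 2401)
  r_4 = 13240 (mod 16807)
Final: r_4 = 13240, and one checks f(r_4) ≡ 0 mod 7^5.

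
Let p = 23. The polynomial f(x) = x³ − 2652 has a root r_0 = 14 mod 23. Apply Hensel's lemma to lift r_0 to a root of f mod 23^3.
r_2 = 6477 (mod 12167)

Hensel: r_{i+1} = r_i − f(r_i)/f′(r_i) mod 23^{i+2}, where f′(x) = 3x². Iterate:
  r_0 = 14 (mod 23)
  r_1 = 129 (mod 529)
  r_2 = 6477 (mod 12167)
Final: r = 6477 with f(r) ≡ 0 mod 23^3.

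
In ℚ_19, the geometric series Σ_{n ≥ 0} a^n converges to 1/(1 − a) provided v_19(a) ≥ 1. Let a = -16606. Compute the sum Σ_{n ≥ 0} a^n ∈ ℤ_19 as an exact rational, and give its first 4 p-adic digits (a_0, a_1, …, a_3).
Σ a^n = 1/(1 − a) = 1/16607;  first 4 digits = (1, 0, 11, 16)

v_19(a) = 2 ≥ 1, so the series converges in ℤ_19 to 1/(1 − a) = 1/(1 − (-16606)) = 1/16607. Expand this rational in ℤ_19: compute digits iteratively via d_i = x_i mod 19, x_{i+1} = (x_i − d_i)/19. The first 4 digits are (1, 0, 11, 16).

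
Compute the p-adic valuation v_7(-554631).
v_7(-554631) = 5

v_7(n) is the largest exponent k such that 7^k divides n. Factor out: -554631 = -7^5 · 33. (Sign doesn't affect v_p.) So v_7(-554631) = 5.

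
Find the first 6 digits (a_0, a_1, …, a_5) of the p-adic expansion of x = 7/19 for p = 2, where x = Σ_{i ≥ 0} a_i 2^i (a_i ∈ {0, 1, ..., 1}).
(a_0, …, a_5) = (1, 0, 1, 1, 1, 1)

v_2(7/19) = 0 (numerator and denominator both coprime to 2), so x ∈ ℤ_2^×. Compute digits iteratively via a_i = x_i mod 2, x_{i+1} = (x_i − a_i)/2, with x_0 = x:
  x_0 = 7/19;  a_0 = 1;  x_1 = (x_0 − 1)/2 = -6/19
  x_1 = -6/19;  a_1 = 0;  x_2 = (x_1 − 0)/2 = -3/19
  x_2 = -3/19;  a_2 = 1;  x_3 = (x_2 − 1)/2 = -11/19
  x_3 = -11/19;  a_3 = 1;  x_4 = (x_3 − 1)/2 = -15/19
  x_4 = -15/19;  a_4 = 1;  x_5 = (x_4 − 1)/2 = -17/19
  x_5 = -17/19;  a_5 = 1;  x_6 = (x_5 − 1)/2 = -18/19
Digits: (1, 0, 1, 1, 1, 1).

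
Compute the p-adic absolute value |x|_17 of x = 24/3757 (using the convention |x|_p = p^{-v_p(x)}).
|24/3757|_17 = 289

Step 1 — compute v_17(x) by factoring powers of 17 out of the numerator and denominator: v_17(24/3757) = -2. Step 2 — apply |x|_p = p^{-v_p(x)} = 17^{2} = 289.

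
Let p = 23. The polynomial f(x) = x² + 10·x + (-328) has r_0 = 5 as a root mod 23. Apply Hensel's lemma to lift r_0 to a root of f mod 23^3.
r_2 = 7503 (mod 12167)

Hensel: r_{i+1} = r_i − f(r_i)·(f′(r_i))^{-1} mod 23^{i+2}, f′(x) = 2x + 10. Iterate:
  r_0 = 5 (mod 23)
  r_1 = 97 (mod 529)
  r_2 = 7503 (mod 12167)
Final: r = 7503 satisfies f(r) ≡ 0 mod 23^3.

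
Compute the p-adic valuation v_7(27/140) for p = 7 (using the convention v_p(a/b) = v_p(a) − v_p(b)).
v_7(27/140) = -1

Factor powers of 7 from the numerator and denominator of the reduced fraction: 27 = 7^0 · 27 and 140 = 7^1 · 20. Apply v_p(a/b) = v_p(a) − v_p(b): v_7(27/140) = 0 − 1 = -1.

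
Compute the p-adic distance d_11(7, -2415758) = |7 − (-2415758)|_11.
d_11(7, -2415758) = 1/161051

Step 1 — x − y = 7 − (-2415758) = 2415765. Step 2 — v_11(2415765) = 5 (factor: 2415765 = (11^5 · 15); the sign does not affect v_p). Step 3 — |x − y|_11 = 11^{-5} = 1/161051.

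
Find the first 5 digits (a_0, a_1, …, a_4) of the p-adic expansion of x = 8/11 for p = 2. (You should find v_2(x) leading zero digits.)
(a_0, …, a_4) = (0, 0, 0, 1, 1)

v_2(8/11) = 3, so a_0 = ... = a_2 = 0. Factor out: x = 2^3 · u with u = 1/11 a unit in ℤ_2. Expand u iteratively via a_{v+i} = u_i mod 2, u_{i+1} = (u_i − a_{v+i})/2:
  u_0 = 1/11;  a_3 = 1;  u_1 = (u_0 − 1)/2 = -5/11
  u_1 = -5/11;  a_4 = 1;  u_2 = (u_1 − 1)/2 = -8/11
Digits: (0, 0, 0, 1, 1).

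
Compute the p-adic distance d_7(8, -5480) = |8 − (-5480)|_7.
d_7(8, -5480) = 1/343

Step 1 — x − y = 8 − (-5480) = 5488. Step 2 — v_7(5488) = 3 (factor: 5488 = (7^3 · 16); the sign does not affect v_p). Step 3 — |x − y|_7 = 7^{-3} = 1/343.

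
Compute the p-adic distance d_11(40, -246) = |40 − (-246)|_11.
d_11(40, -246) = 1/11

Step 1 — x − y = 40 − (-246) = 286. Step 2 — v_11(286) = 1 (factor: 286 = (11^1 · 26); the sign does not affect v_p). Step 3 — |x − y|_11 = 11^{-1} = 1/11.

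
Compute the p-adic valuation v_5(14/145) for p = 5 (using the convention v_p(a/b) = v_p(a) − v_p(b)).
v_5(14/145) = -1

Factor powers of 5 from the numerator and denominator of the reduced fraction: 14 = 5^0 · 14 and 145 = 5^1 · 29. Apply v_p(a/b) = v_p(a) − v_p(b): v_5(14/145) = 0 − 1 = -1.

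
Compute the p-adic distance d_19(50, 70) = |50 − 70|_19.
d_19(50, 70) = 1

Step 1 — x − y = 50 − 70 = -20. Step 2 — v_19(-20) = 0 (factor: -20 = −(19^0 · 20); the sign does not affect v_p). Step 3 — |x − y|_19 = 19^{0} = 1.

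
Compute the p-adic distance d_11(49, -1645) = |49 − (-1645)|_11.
d_11(49, -1645) = 1/121

Step 1 — x − y = 49 − (-1645) = 1694. Step 2 — v_11(1694) = 2 (factor: 1694 = (11^2 · 14); the sign does not affect v_p). Step 3 — |x − y|_11 = 11^{-2} = 1/121.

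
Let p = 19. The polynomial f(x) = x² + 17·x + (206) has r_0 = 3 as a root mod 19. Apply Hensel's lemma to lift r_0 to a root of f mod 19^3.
r_2 = 3005 (mod 6859)

Hensel: r_{i+1} = r_i − f(r_i)·(f′(r_i))^{-1} mod 19^{i+2}, f′(x) = 2x + 17. Iterate:
  r_0 = 3 (mod 19)
  r_1 = 117 (mod 361)
  r_2 = 3005 (mod 6859)
Final: r = 3005 satisfies f(r) ≡ 0 mod 19^3.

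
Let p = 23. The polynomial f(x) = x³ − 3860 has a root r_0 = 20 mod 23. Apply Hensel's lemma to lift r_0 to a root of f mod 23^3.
r_2 = 8507 (mod 12167)

Hensel: r_{i+1} = r_i − f(r_i)/f′(r_i) mod 23^{i+2}, where f′(x) = 3x². Iterate:
  r_0 = 20 (mod 23)
  r_1 = 43 (mod 529)
  r_2 = 8507 (mod 12167)
Final: r = 8507 with f(r) ≡ 0 mod 23^3.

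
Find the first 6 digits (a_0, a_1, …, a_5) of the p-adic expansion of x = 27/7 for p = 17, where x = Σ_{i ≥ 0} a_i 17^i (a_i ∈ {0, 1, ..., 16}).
(a_0, …, a_5) = (16, 9, 14, 4, 7, 2)

v_17(27/7) = 0 (numerator and denominator both coprime to 17), so x ∈ ℤ_17^×. Compute digits iteratively via a_i = x_i mod 17, x_{i+1} = (x_i − a_i)/17, with x_0 = x:
  x_0 = 27/7;  a_0 = 16;  x_1 = (x_0 − 16)/17 = -5/7
  x_1 = -5/7;  a_1 = 9;  x_2 = (x_1 − 9)/17 = -4/7
  x_2 = -4/7;  a_2 = 14;  x_3 = (x_2 − 14)/17 = -6/7
  x_3 = -6/7;  a_3 = 4;  x_4 = (x_3 − 4)/17 = -2/7
  x_4 = -2/7;  a_4 = 7;  x_5 = (x_4 − 7)/17 = -3/7
  x_5 = -3/7;  a_5 = 2;  x_6 = (x_5 − 2)/17 = -1/7
Digits: (16, 9, 14, 4, 7, 2).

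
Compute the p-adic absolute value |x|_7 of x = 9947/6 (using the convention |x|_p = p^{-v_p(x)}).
|9947/6|_7 = 1/343

Step 1 — compute v_7(x) by factoring powers of 7 out of the numerator and denominator: v_7(9947/6) = 3. Step 2 — apply |x|_p = p^{-v_p(x)} = 7^{-3} = 1/343.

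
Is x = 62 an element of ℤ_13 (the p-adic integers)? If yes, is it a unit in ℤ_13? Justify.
x ∈ ℤ_13^× (unit); v_13(x) = 0

ℤ_13 = {x ∈ ℚ_13 : v_13(x) ≥ 0} and ℤ_13^× = {x ∈ ℤ_13 : v_13(x) = 0}. Here v_13(62) = v_13(num) − v_13(den) = 0; compare against these criteria.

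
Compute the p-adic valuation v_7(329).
v_7(329) = 1

v_7(n) is the largest exponent k such that 7^k divides n. Factor out: 329 = 7^1 · 47. (Sign doesn't affect v_p.) So v_7(329) = 1.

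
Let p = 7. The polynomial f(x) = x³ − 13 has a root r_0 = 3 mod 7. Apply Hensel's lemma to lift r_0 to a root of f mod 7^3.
r_2 = 115 (mod 343)

Hensel: r_{i+1} = r_i − f(r_i)/f′(r_i) mod 7^{i+2}, where f′(x) = 3x². Iterate:
  r_0 = 3 (mod 7)
  r_1 = 17 (mod 49)
  r_2 = 115 (mod 343)
Final: r = 115 with f(r) ≡ 0 mod 7^3.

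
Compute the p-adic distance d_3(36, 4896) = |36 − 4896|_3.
d_3(36, 4896) = 1/243

Step 1 — x − y = 36 − 4896 = -4860. Step 2 — v_3(-4860) = 5 (factor: -4860 = −(3^5 · 20); the sign does not affect v_p). Step 3 — |x − y|_3 = 3^{-5} = 1/243.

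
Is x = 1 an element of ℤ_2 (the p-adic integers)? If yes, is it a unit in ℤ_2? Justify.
x ∈ ℤ_2^× (unit); v_2(x) = 0

ℤ_2 = {x ∈ ℚ_2 : v_2(x) ≥ 0} and ℤ_2^× = {x ∈ ℤ_2 : v_2(x) = 0}. Here v_2(1) = v_2(num) − v_2(den) = 0; compare against these criteria.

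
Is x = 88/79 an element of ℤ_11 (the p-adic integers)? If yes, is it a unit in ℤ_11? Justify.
x ∈ ℤ_11 but not a unit; v_11(x) = 1 > 0

ℤ_11 = {x ∈ ℚ_11 : v_11(x) ≥ 0} and ℤ_11^× = {x ∈ ℤ_11 : v_11(x) = 0}. Here v_11(88/79) = v_11(num) − v_11(den) = 1; compare against these criteria.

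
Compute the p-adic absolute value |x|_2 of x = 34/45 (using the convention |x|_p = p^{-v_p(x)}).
|34/45|_2 = 1/2

Step 1 — compute v_2(x) by factoring powers of 2 out of the numerator and denominator: v_2(34/45) = 1. Step 2 — apply |x|_p = p^{-v_p(x)} = 2^{-1} = 1/2.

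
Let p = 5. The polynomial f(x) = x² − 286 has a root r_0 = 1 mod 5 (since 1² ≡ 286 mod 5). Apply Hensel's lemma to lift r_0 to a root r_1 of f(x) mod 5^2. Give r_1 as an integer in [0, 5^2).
r_1 = 6 (mod 25)

Hensel's recurrence: r_{i+1} = r_i − f(r_i)·(f′(r_i))^{-1} mod 5^{i+2}, with f′(x) = 2x. Iterate:
  r_0 = 1 (mod 5)
  r_1 = 6 (mod 25)
Final: r_1 = 6, and one checks f(r_1) ≡ 0 mod 5^2.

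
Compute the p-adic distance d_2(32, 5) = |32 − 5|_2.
d_2(32, 5) = 1

Step 1 — x − y = 32 − 5 = 27. Step 2 — v_2(27) = 0 (factor: 27 = (2^0 · 27); the sign does not affect v_p). Step 3 — |x − y|_2 = 2^{0} = 1.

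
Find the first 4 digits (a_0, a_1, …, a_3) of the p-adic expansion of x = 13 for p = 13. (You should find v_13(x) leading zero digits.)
(a_0, …, a_3) = (0, 1, 0, 0)

v_13(13) = 1, so a_0 = ... = a_0 = 0. Factor out: x = 13^1 · u with u = 1 a unit in ℤ_13. Expand u iteratively via a_{v+i} = u_i mod 13, u_{i+1} = (u_i − a_{v+i})/13:
  u_0 = 1;  a_1 = 1;  u_1 = (u_0 − 1)/13 = 0
  u_1 = 0;  a_2 = 0;  u_2 = (u_1 − 0)/13 = 0
  u_2 = 0;  a_3 = 0;  u_3 = (u_2 − 0)/13 = 0
Digits: (0, 1, 0, 0).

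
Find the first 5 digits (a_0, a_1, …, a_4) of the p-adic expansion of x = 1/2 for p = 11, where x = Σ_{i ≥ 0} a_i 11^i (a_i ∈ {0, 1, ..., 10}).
(a_0, …, a_4) = (6, 5, 5, 5, 5)

v_11(1/2) = 0 (numerator and denominator both coprime to 11), so x ∈ ℤ_11^×. Compute digits iteratively via a_i = x_i mod 11, x_{i+1} = (x_i − a_i)/11, with x_0 = x:
  x_0 = 1/2;  a_0 = 6;  x_1 = (x_0 − 6)/11 = -1/2
  x_1 = -1/2;  a_1 = 5;  x_2 = (x_1 − 5)/11 = -1/2
  x_2 = -1/2;  a_2 = 5;  x_3 = (x_2 − 5)/11 = -1/2
  x_3 = -1/2;  a_3 = 5;  x_4 = (x_3 − 5)/11 = -1/2
  x_4 = -1/2;  a_4 = 5;  x_5 = (x_4 − 5)/11 = -1/2
Digits: (6, 5, 5, 5, 5).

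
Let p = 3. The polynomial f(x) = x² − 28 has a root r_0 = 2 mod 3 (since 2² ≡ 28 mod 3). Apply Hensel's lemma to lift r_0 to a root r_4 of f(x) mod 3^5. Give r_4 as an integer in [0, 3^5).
r_4 = 107 (mod 243)

Hensel's recurrence: r_{i+1} = r_i − f(r_i)·(f′(r_i))^{-1} mod 3^{i+2}, with f′(x) = 2x. Iterate:
  r_0 = 2 (mod 3)
  r_1 = 8 (mod 9)
  r_2 = 26 (mod 27)
  r_3 = 26 (mod 81)
  r_4 = 107 (mod 243)
Final: r_4 = 107, and one checks f(r_4) ≡ 0 mod 3^5.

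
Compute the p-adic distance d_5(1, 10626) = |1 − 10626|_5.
d_5(1, 10626) = 1/625

Step 1 — x − y = 1 − 10626 = -10625. Step 2 — v_5(-10625) = 4 (factor: -10625 = −(5^4 · 17); the sign does not affect v_p). Step 3 — |x − y|_5 = 5^{-4} = 1/625.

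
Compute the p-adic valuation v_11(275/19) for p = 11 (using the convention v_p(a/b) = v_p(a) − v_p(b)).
v_11(275/19) = 1

Factor powers of 11 from the numerator and denominator of the reduced fraction: 275 = 11^1 · 25 and 19 = 11^0 · 19. Apply v_p(a/b) = v_p(a) − v_p(b): v_11(275/19) = 1 − 0 = 1.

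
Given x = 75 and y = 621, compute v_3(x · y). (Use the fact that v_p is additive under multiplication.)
v_3(46575) = 4

v_p(x) = 1 (factor: 75 = 3^1 · 25); v_p(y) = 3 (factor: 621 = 3^3 · 23). Additivity: v_p(xy) = v_p(x) + v_p(y) = 1 + 3 = 4. (Direct check: xy = 46575 = 3^4 · (575).)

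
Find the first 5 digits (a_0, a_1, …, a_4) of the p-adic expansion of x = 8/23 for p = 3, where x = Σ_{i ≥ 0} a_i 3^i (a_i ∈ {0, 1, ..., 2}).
(a_0, …, a_4) = (1, 2, 2, 0, 1)

v_3(8/23) = 0 (numerator and denominator both coprime to 3), so x ∈ ℤ_3^×. Compute digits iteratively via a_i = x_i mod 3, x_{i+1} = (x_i − a_i)/3, with x_0 = x:
  x_0 = 8/23;  a_0 = 1;  x_1 = (x_0 − 1)/3 = -5/23
  x_1 = -5/23;  a_1 = 2;  x_2 = (x_1 − 2)/3 = -17/23
  x_2 = -17/23;  a_2 = 2;  x_3 = (x_2 − 2)/3 = -21/23
  x_3 = -21/23;  a_3 = 0;  x_4 = (x_3 − 0)/3 = -7/23
  x_4 = -7/23;  a_4 = 1;  x_5 = (x_4 − 1)/3 = -10/23
Digits: (1, 2, 2, 0, 1).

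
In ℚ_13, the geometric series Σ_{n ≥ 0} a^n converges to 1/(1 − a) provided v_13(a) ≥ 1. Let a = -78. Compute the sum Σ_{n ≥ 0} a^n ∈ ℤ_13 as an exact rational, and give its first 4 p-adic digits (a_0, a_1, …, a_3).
Σ a^n = 1/(1 − a) = 1/79;  first 4 digits = (1, 7, 9, 7)

v_13(a) = 1 ≥ 1, so the series converges in ℤ_13 to 1/(1 − a) = 1/(1 − (-78)) = 1/79. Expand this rational in ℤ_13: compute digits iteratively via d_i = x_i mod 13, x_{i+1} = (x_i − d_i)/13. The first 4 digits are (1, 7, 9, 7).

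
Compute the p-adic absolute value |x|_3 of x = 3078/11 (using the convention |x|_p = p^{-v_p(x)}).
|3078/11|_3 = 1/81

Step 1 — compute v_3(x) by factoring powers of 3 out of the numerator and denominator: v_3(3078/11) = 4. Step 2 — apply |x|_p = p^{-v_p(x)} = 3^{-4} = 1/81.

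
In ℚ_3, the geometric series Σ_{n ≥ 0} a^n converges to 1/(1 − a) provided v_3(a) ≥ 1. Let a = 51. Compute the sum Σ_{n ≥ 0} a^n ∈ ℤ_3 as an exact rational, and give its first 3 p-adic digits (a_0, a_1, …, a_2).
Σ a^n = 1/(1 − a) = -1/50;  first 3 digits = (1, 2, 0)

v_3(a) = 1 ≥ 1, so the series converges in ℤ_3 to 1/(1 − a) = 1/(1 − 51) = -1/50. Expand this rational in ℤ_3: compute digits iteratively via d_i = x_i mod 3, x_{i+1} = (x_i − d_i)/3. The first 3 digits are (1, 2, 0).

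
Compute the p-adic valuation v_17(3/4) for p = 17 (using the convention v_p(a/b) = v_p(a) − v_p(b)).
v_17(3/4) = 0

Factor powers of 17 from the numerator and denominator of the reduced fraction: 3 = 17^0 · 3 and 4 = 17^0 · 4. Apply v_p(a/b) = v_p(a) − v_p(b): v_17(3/4) = 0 − 0 = 0.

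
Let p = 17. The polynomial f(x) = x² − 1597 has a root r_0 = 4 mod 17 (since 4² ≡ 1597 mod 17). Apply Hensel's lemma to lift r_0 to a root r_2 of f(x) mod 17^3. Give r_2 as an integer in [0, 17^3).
r_2 = 2622 (mod 4913)

Hensel's recurrence: r_{i+1} = r_i − f(r_i)·(f′(r_i))^{-1} mod 17^{i+2}, with f′(x) = 2x. Iterate:
  r_0 = 4 (mod 17)
  r_1 = 21 (mod 289)
  r_2 = 2622 (mod 4913)
Final: r_2 = 2622, and one checks f(r_2) ≡ 0 mod 17^3.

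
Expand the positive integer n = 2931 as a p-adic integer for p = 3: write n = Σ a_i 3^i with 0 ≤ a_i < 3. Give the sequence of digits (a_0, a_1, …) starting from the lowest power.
(a_0, a_1, …) = (0, 2, 1, 0, 0, 0, 1, 1)

Repeated division by 3 gives the digits low-to-high: 2931 = 2·3^1 + 1·3^2 + 1·3^6 + 1·3^7. Digit sequence: (0, 2, 1, 0, 0, 0, 1, 1).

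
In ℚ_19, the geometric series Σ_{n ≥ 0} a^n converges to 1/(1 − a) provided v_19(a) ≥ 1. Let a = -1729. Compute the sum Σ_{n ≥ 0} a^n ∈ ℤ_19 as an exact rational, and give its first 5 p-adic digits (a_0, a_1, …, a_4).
Σ a^n = 1/(1 − a) = 1/1730;  first 5 digits = (1, 4, 11, 5, 4)

v_19(a) = 1 ≥ 1, so the series converges in ℤ_19 to 1/(1 − a) = 1/(1 − (-1729)) = 1/1730. Expand this rational in ℤ_19: compute digits iteratively via d_i = x_i mod 19, x_{i+1} = (x_i − d_i)/19. The first 5 digits are (1, 4, 11, 5, 4).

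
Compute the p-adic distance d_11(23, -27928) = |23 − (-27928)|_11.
d_11(23, -27928) = 1/1331

Step 1 — x − y = 23 − (-27928) = 27951. Step 2 — v_11(27951) = 3 (factor: 27951 = (11^3 · 21); the sign does not affect v_p). Step 3 — |x − y|_11 = 11^{-3} = 1/1331.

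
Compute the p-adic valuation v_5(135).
v_5(135) = 1

v_5(n) is the largest exponent k such that 5^k divides n. Factor out: 135 = 5^1 · 27. (Sign doesn't affect v_p.) So v_5(135) = 1.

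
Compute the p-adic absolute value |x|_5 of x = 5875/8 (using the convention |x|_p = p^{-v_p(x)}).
|5875/8|_5 = 1/125

Step 1 — compute v_5(x) by factoring powers of 5 out of the numerator and denominator: v_5(5875/8) = 3. Step 2 — apply |x|_p = p^{-v_p(x)} = 5^{-3} = 1/125.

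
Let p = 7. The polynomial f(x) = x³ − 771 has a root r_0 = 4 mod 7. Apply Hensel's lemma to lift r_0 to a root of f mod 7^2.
r_1 = 32 (mod 49)

Hensel: r_{i+1} = r_i − f(r_i)/f′(r_i) mod 7^{i+2}, where f′(x) = 3x². Iterate:
  r_0 = 4 (mod 7)
  r_1 = 32 (mod 49)
Final: r = 32 with f(r) ≡ 0 mod 7^2.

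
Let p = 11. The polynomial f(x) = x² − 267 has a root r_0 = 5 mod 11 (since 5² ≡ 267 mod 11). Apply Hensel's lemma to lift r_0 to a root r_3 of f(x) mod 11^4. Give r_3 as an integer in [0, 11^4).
r_3 = 11742 (mod 14641)

Hensel's recurrence: r_{i+1} = r_i − f(r_i)·(f′(r_i))^{-1} mod 11^{i+2}, with f′(x) = 2x. Iterate:
  r_0 = 5 (mod 11)
  r_1 = 5 (mod 121)
  r_2 = 1094 (mod 1331)
  r_3 = 11742 (mod 14641)
Final: r_3 = 11742, and one checks f(r_3) ≡ 0 mod 11^4.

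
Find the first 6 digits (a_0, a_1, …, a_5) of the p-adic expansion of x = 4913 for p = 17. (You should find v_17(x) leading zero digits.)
(a_0, …, a_5) = (0, 0, 0, 1, 0, 0)

v_17(4913) = 3, so a_0 = ... = a_2 = 0. Factor out: x = 17^3 · u with u = 1 a unit in ℤ_17. Expand u iteratively via a_{v+i} = u_i mod 17, u_{i+1} = (u_i − a_{v+i})/17:
  u_0 = 1;  a_3 = 1;  u_1 = (u_0 − 1)/17 = 0
  u_1 = 0;  a_4 = 0;  u_2 = (u_1 − 0)/17 = 0
  u_2 = 0;  a_5 = 0;  u_3 = (u_2 − 0)/17 = 0
Digits: (0, 0, 0, 1, 0, 0).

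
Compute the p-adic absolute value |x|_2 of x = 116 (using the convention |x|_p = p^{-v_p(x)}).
|116|_2 = 1/4

Step 1 — compute v_2(x) by factoring powers of 2 out of the numerator and denominator: v_2(116) = 2. Step 2 — apply |x|_p = p^{-v_p(x)} = 2^{-2} = 1/4.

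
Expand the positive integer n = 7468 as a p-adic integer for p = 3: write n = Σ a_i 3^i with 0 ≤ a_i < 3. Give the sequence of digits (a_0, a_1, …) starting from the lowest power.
(a_0, a_1, …) = (1, 2, 1, 0, 2, 0, 1, 0, 1)

Repeated division by 3 gives the digits low-to-high: 7468 = 1 + 2·3^1 + 1·3^2 + 2·3^4 + 1·3^6 + 1·3^8. Digit sequence: (1, 2, 1, 0, 2, 0, 1, 0, 1).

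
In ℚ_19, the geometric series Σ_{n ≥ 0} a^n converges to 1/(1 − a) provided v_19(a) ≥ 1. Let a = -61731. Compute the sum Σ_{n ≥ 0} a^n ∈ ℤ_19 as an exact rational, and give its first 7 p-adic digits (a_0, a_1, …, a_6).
Σ a^n = 1/(1 − a) = 1/61732;  first 7 digits = (1, 0, 0, 10, 18, 18, 4)

v_19(a) = 3 ≥ 1, so the series converges in ℤ_19 to 1/(1 − a) = 1/(1 − (-61731)) = 1/61732. Expand this rational in ℤ_19: compute digits iteratively via d_i = x_i mod 19, x_{i+1} = (x_i − d_i)/19. The first 7 digits are (1, 0, 0, 10, 18, 18, 4).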